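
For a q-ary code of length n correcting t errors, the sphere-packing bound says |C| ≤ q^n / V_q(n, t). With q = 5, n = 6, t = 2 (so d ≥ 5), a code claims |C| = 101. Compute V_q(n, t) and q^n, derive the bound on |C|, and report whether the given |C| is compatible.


V_q(n, t) = 265, q^n = 15625, Hamming bound = 58, |C| = 101 > bound (violated).

Step 1: Compute V_q(n, t) = Σ_{j=0}^2 C(n, j) (q−1)^j.
  j = 0: C(6,0)·(4)^0 = 1·1 = 1.
  j = 1: C(6,1)·(4)^1 = 6·4 = 24.
  j = 2: C(6,2)·(4)^2 = 15·16 = 240.
  V_q(n, t) = 1 + 24 + 240 = 265.
Step 2: q^n = 5^6 = 15625.
Step 3: Hamming bound ⌊q^n / V_q(n,t)⌋ = ⌊15625/265⌋ = 58.
Step 4: Compare |C| = 101 to 58: violated.
The claimed |C| lies above the Hamming bound, so no 5-ary code of length 6 with d ≥ 5 can have 101 codewords.


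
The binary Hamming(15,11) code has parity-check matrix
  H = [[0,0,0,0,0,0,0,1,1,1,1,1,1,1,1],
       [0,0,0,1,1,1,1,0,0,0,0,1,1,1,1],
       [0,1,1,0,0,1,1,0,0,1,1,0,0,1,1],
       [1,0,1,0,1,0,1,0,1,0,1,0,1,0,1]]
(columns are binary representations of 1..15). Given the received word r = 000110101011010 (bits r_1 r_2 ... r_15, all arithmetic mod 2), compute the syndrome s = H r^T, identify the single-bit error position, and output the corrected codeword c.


s = (0, 1, 1, 0)^T, error position = 6, corrected codeword c = 000111101011010

Compute s = H r^T mod 2 one row at a time:
  s_1 = 0 + 1 + 0 + 1 + 1 + 0 + 1 + 0 = 4 ≡ 0 (mod 2).
  s_2 = 1 + 1 + 0 + 1 + 1 + 0 + 1 + 0 = 5 ≡ 1 (mod 2).
  s_3 = 0 + 0 + 0 + 1 + 0 + 1 + 1 + 0 = 3 ≡ 1 (mod 2).
  s_4 = 0 + 0 + 1 + 1 + 1 + 1 + 0 + 0 = 4 ≡ 0 (mod 2).
s = (0, 1, 1, 0)^T — this equals column 6 of H (binary 0110), so error is at position 6.
Correct: flip bit 6 of r = 000110101011010 to get c = 000111101011010.


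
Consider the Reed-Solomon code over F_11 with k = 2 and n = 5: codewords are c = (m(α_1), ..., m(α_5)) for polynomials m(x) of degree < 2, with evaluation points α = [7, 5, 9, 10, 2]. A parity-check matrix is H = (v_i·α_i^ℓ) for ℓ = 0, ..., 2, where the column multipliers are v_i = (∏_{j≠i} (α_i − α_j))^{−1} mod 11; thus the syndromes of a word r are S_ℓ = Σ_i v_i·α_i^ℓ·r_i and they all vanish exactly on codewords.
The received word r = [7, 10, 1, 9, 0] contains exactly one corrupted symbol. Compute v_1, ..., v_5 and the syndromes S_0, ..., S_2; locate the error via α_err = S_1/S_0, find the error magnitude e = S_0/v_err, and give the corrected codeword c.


S = (8, 7, 2), error at position 2, error magnitude e = 8, c = [7, 2, 1, 9, 0].

Step 1: column multipliers v_i = (∏_{j≠i}(α_i − α_j))^{−1} mod 11.
  i = 1 (α = 7): (7−5)(7−9)(7−10)(7−2) = 2·(−2)·(−3)·5 = 60 ≡ 5, so v_1 = 5^{−1} = 9 (mod 11).
  i = 2 (α = 5): (5−7)(5−9)(5−10)(5−2) = (−2)·(−4)·(−5)·3 = −120 ≡ 1, so v_2 = 1^{−1} = 1 (mod 11).
  i = 3 (α = 9): (9−7)(9−5)(9−10)(9−2) = 2·4·(−1)·7 = −56 ≡ 10, so v_3 = 10^{−1} = 10 (mod 11).
  i = 4 (α = 10): (10−7)(10−5)(10−9)(10−2) = 3·5·1·8 = 120 ≡ 10, so v_4 = 10^{−1} = 10 (mod 11).
  i = 5 (α = 2): (2−7)(2−5)(2−9)(2−10) = (−5)·(−3)·(−7)·(−8) = 840 ≡ 4, so v_5 = 4^{−1} = 3 (mod 11).
  v = [9, 1, 10, 10, 3].
Step 2: syndromes of r = [7, 10, 1, 9, 0] (all sums mod 11).
  S_0 = Σ v_i r_i = 9·7 + 1·10 + 10·1 + 10·9 + 3·0 = 173 ≡ 8.
  S_1 = Σ v_i α_i r_i = 9·7·7 + 1·5·10 + 10·9·1 + 10·10·9 + 3·2·0 = 1481 ≡ 7.
  α_i^2 mod 11 = [5, 3, 4, 1, 4].
  S_2 = Σ v_i α_i^2 r_i = 9·5·7 + 1·3·10 + 10·4·1 + 10·1·9 + 3·4·0 = 475 ≡ 2.
  S = (8, 7, 2) ≠ 0, so r is not a codeword (an error is present).
Step 3: locate the error. For a single error e at position i, S_ℓ = v_i·e·α_i^ℓ, so α_err = S_1/S_0.
  S_0^{−1} = 8^{−1} = 7 (mod 11), so α_err = 7·7 = 49 ≡ 5 = α_2. Error position i = 2.
  Consistency check: S_2/S_1 = 2·8 = 16 ≡ 5 = α_err ✓ (single-error assumption holds).
Step 4: error magnitude e = S_0/v_2 = S_0·∏_{j≠2}(α_2 − α_j) = 8·1 = 8 ≡ 8 (mod 11).
Step 5: correct position 2: c_2 = r_2 − e = 10 − 8 ≡ 2 (mod 11). Hence c = [7, 2, 1, 9, 0].
  Check: interpolating c through the α_i gives m(x) = 6 + 8·x (degree < 2) with m(α_i) = c_i for every i, so c is indeed a codeword.


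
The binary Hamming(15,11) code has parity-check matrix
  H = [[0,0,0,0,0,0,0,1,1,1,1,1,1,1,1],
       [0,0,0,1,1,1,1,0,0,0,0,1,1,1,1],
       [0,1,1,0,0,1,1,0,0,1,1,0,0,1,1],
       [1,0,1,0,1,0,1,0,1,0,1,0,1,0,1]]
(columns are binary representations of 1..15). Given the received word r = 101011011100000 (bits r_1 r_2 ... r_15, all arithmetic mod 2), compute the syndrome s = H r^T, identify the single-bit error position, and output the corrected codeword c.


s = (1, 0, 1, 0)^T, error position = 10, corrected codeword c = 101011011000000

Compute s = H r^T mod 2 one row at a time:
  s_1 = 1 + 1 + 1 + 0 + 0 + 0 + 0 + 0 = 3 ≡ 1 (mod 2).
  s_2 = 0 + 1 + 1 + 0 + 0 + 0 + 0 + 0 = 2 ≡ 0 (mod 2).
  s_3 = 0 + 1 + 1 + 0 + 1 + 0 + 0 + 0 = 3 ≡ 1 (mod 2).
  s_4 = 1 + 1 + 1 + 0 + 1 + 0 + 0 + 0 = 4 ≡ 0 (mod 2).
s = (1, 0, 1, 0)^T — this equals column 10 of H (binary 1010), so error is at position 10.
Correct: flip bit 10 of r = 101011011100000 to get c = 101011011000000.


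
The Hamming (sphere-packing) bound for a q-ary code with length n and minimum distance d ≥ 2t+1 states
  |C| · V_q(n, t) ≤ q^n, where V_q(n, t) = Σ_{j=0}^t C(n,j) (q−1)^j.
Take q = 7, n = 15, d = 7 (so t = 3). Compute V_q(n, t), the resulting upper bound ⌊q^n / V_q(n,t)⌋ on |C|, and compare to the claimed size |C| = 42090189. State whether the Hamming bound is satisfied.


V_q(n, t) = 102151, q^n = 4747561509943, Hamming bound = 46475918, |C| = 42090189 ≤ bound (satisfied).

Step 1: Compute V_q(n, t) = Σ_{j=0}^3 C(n, j) (q−1)^j.
  j = 0: C(15,0)·(6)^0 = 1·1 = 1.
  j = 1: C(15,1)·(6)^1 = 15·6 = 90.
  j = 2: C(15,2)·(6)^2 = 105·36 = 3780.
  j = 3: C(15,3)·(6)^3 = 455·216 = 98280.
  V_q(n, t) = 1 + 90 + 3780 + 98280 = 102151.
Step 2: q^n = 7^15 = 4747561509943.
Step 3: Hamming bound ⌊q^n / V_q(n,t)⌋ = ⌊4747561509943/102151⌋ = 46475918.
Step 4: Compare |C| = 42090189 to 46475918: satisfied.
The claimed |C| lies below the Hamming bound.


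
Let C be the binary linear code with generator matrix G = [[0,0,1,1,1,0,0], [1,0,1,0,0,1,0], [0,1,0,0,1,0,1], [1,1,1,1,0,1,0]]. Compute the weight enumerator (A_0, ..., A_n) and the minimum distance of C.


Weight distribution: A_0 = 1, A_2 = 2, A_3 = 6, A_4 = 3, A_5 = 2, A_6 = 2. Minimum distance d = 2.

Enumerate all 2^4 = 16 messages m ∈ F_2^4.
For each, compute codeword c = mG in F_2^7, then tally its weight.
  m = 0000 → c = 0000000, weight = 0.
  m = 1000 → c = 0011100, weight = 3.
  m = 0100 → c = 1010010, weight = 3.
  m = 1100 → c = 1001110, weight = 4.
  m = 0010 → c = 0100101, weight = 3.
  m = 1010 → c = 0111001, weight = 4.
  m = 0110 → c = 1110111, weight = 6.
  m = 1110 → c = 1101011, weight = 5.
  m = 0001 → c = 1111010, weight = 5.
  m = 1001 → c = 1100110, weight = 4.
  m = 0101 → c = 0101000, weight = 2.
  m = 1101 → c = 0110100, weight = 3.
  m = 0011 → c = 1011111, weight = 6.
  m = 1011 → c = 1000011, weight = 3.
  m = 0111 → c = 0001101, weight = 3.
  m = 1111 → c = 0010001, weight = 2.
Tally weights:
  weight 0: 1 codewords.
  weight 2: 2 codewords.
  weight 3: 6 codewords.
  weight 4: 3 codewords.
  weight 5: 2 codewords.
  weight 6: 2 codewords.
Minimum distance d = smallest w > 0 with A_w > 0 = 2.
Sanity: Σ A_w = 16 = 2^4 = 16 ✓.


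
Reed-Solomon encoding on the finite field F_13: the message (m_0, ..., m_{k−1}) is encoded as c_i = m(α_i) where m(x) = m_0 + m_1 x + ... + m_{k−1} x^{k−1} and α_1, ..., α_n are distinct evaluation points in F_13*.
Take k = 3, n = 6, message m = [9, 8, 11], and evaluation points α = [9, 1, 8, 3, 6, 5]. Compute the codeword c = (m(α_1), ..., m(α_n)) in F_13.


c = [10, 2, 10, 2, 11, 12]

Message polynomial: m(x) = 9 + 8·x + 11·x^2 (mod 13).
For each evaluation point α_i, compute m(α_i) mod 13:
  α_1 = 9: Horner steps 11 → 3 → 10, so m(9) = 10.
  α_2 = 1: Horner steps 11 → 6 → 2, so m(1) = 2.
  α_3 = 8: Horner steps 11 → 5 → 10, so m(8) = 10.
  α_4 = 3: Horner steps 11 → 2 → 2, so m(3) = 2.
  α_5 = 6: Horner steps 11 → 9 → 11, so m(6) = 11.
  α_6 = 5: Horner steps 11 → 11 → 12, so m(5) = 12.
Codeword c = [10, 2, 10, 2, 11, 12] ∈ F_13^6.


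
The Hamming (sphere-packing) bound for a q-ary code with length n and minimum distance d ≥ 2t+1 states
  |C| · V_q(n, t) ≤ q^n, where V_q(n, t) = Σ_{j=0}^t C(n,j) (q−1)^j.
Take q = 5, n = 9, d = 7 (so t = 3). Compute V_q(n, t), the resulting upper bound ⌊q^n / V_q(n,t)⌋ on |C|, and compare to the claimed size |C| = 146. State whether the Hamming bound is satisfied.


V_q(n, t) = 5989, q^n = 1953125, Hamming bound = 326, |C| = 146 ≤ bound (satisfied).

Step 1: Compute V_q(n, t) = Σ_{j=0}^3 C(n, j) (q−1)^j.
  j = 0: C(9,0)·(4)^0 = 1·1 = 1.
  j = 1: C(9,1)·(4)^1 = 9·4 = 36.
  j = 2: C(9,2)·(4)^2 = 36·16 = 576.
  j = 3: C(9,3)·(4)^3 = 84·64 = 5376.
  V_q(n, t) = 1 + 36 + 576 + 5376 = 5989.
Step 2: q^n = 5^9 = 1953125.
Step 3: Hamming bound ⌊q^n / V_q(n,t)⌋ = ⌊1953125/5989⌋ = 326.
Step 4: Compare |C| = 146 to 326: satisfied.
The claimed |C| lies below the Hamming bound.


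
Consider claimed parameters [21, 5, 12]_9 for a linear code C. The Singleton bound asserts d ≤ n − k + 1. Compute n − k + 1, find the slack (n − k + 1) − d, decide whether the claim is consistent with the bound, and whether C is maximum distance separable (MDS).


Singleton RHS = n − k + 1 = 17, slack = 5, bound satisfied, not MDS.

Singleton bound: d ≤ n − k + 1.
Here n = 21, k = 5, so n − k + 1 = 17.
Given d = 12, check d ≤ 17: YES.
Slack = (n − k + 1) − d = 5.
The code is NOT MDS (slack = 5 > 0).
Description: the claimed parameters are [21, 5, 12]_9; such a code would be non-MDS.


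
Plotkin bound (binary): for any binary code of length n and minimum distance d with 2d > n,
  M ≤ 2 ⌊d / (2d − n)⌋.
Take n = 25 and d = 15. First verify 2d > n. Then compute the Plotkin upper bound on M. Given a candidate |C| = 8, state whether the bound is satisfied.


Plotkin bound M ≤ 6; given |C| = 8 > bound (violated).

Check applicability: 2d = 30, n = 25.
2d − n = 5 > 0, so Plotkin applies.
Compute d/(2d−n) = 15/5 ≈ 3.0000.
⌊d/(2d−n)⌋ = 3.
Plotkin bound: M ≤ 2·3 = 6.
Given |C| = 8, check: VIOLATED.
This |C| is above the Plotkin bound, so no binary code with n = 25, d = 15 and 8 codewords exists.


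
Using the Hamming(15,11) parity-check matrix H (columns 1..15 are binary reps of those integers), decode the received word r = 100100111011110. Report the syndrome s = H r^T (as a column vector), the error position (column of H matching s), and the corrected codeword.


s = (0, 1, 1, 1)^T, error position = 7, corrected codeword c = 100100011011110

Compute s = H r^T mod 2 one row at a time:
  s_1 = 1 + 1 + 0 + 1 + 1 + 1 + 1 + 0 = 6 ≡ 0 (mod 2).
  s_2 = 1 + 0 + 0 + 1 + 1 + 1 + 1 + 0 = 5 ≡ 1 (mod 2).
  s_3 = 0 + 0 + 0 + 1 + 0 + 1 + 1 + 0 = 3 ≡ 1 (mod 2).
  s_4 = 1 + 0 + 0 + 1 + 1 + 1 + 1 + 0 = 5 ≡ 1 (mod 2).
s = (0, 1, 1, 1)^T — this equals column 7 of H (binary 0111), so error is at position 7.
Correct: flip bit 7 of r = 100100111011110 to get c = 100100011011110.


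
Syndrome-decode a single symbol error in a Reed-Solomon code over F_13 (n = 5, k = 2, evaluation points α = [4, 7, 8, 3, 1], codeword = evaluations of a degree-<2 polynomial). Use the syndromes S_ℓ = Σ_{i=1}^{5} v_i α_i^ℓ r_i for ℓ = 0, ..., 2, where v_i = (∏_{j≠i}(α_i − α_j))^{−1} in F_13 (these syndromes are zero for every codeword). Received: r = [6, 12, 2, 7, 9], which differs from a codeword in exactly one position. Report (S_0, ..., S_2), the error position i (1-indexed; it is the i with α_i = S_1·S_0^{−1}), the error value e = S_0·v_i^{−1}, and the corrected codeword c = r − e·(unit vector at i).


S = (8, 4, 2), error at position 2, error magnitude e = 9, c = [6, 3, 2, 7, 9].

Step 1: column multipliers v_i = (∏_{j≠i}(α_i − α_j))^{−1} mod 13.
  i = 1 (α = 4): (4−7)(4−8)(4−3)(4−1) = (−3)·(−4)·1·3 = 36 ≡ 10, so v_1 = 10^{−1} = 4 (mod 13).
  i = 2 (α = 7): (7−4)(7−8)(7−3)(7−1) = 3·(−1)·4·6 = −72 ≡ 6, so v_2 = 6^{−1} = 11 (mod 13).
  i = 3 (α = 8): (8−4)(8−7)(8−3)(8−1) = 4·1·5·7 = 140 ≡ 10, so v_3 = 10^{−1} = 4 (mod 13).
  i = 4 (α = 3): (3−4)(3−7)(3−8)(3−1) = (−1)·(−4)·(−5)·2 = −40 ≡ 12, so v_4 = 12^{−1} = 12 (mod 13).
  i = 5 (α = 1): (1−4)(1−7)(1−8)(1−3) = (−3)·(−6)·(−7)·(−2) = 252 ≡ 5, so v_5 = 5^{−1} = 8 (mod 13).
  v = [4, 11, 4, 12, 8].
Step 2: syndromes of r = [6, 12, 2, 7, 9] (all sums mod 13).
  S_0 = Σ v_i r_i = 4·6 + 11·12 + 4·2 + 12·7 + 8·9 = 320 ≡ 8.
  S_1 = Σ v_i α_i r_i = 4·4·6 + 11·7·12 + 4·8·2 + 12·3·7 + 8·1·9 = 1408 ≡ 4.
  α_i^2 mod 13 = [3, 10, 12, 9, 1].
  S_2 = Σ v_i α_i^2 r_i = 4·3·6 + 11·10·12 + 4·12·2 + 12·9·7 + 8·1·9 = 2316 ≡ 2.
  S = (8, 4, 2) ≠ 0, so r is not a codeword (an error is present).
Step 3: locate the error. For a single error e at position i, S_ℓ = v_i·e·α_i^ℓ, so α_err = S_1/S_0.
  S_0^{−1} = 8^{−1} = 5 (mod 13), so α_err = 4·5 = 20 ≡ 7 = α_2. Error position i = 2.
  Consistency check: S_2/S_1 = 2·10 = 20 ≡ 7 = α_err ✓ (single-error assumption holds).
Step 4: error magnitude e = S_0/v_2 = S_0·∏_{j≠2}(α_2 − α_j) = 8·6 = 48 ≡ 9 (mod 13).
Step 5: correct position 2: c_2 = r_2 − e = 12 − 9 ≡ 3 (mod 13). Hence c = [6, 3, 2, 7, 9].
  Check: interpolating c through the α_i gives m(x) = 10 + 12·x (degree < 2) with m(α_i) = c_i for every i, so c is indeed a codeword.


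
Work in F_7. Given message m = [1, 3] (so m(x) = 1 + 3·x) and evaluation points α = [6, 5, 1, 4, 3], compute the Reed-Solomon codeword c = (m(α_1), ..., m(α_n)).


c = [5, 2, 4, 6, 3]

Message polynomial: m(x) = 1 + 3·x (mod 7).
For each evaluation point α_i, compute m(α_i) mod 7:
  α_1 = 6: Horner steps 3 → 5, so m(6) = 5.
  α_2 = 5: Horner steps 3 → 2, so m(5) = 2.
  α_3 = 1: Horner steps 3 → 4, so m(1) = 4.
  α_4 = 4: Horner steps 3 → 6, so m(4) = 6.
  α_5 = 3: Horner steps 3 → 3, so m(3) = 3.
Codeword c = [5, 2, 4, 6, 3] ∈ F_7^5.


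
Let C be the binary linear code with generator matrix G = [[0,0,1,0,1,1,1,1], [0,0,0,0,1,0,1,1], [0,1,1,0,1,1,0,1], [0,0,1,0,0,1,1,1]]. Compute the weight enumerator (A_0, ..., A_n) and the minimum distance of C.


Weight distribution: A_0 = 1, A_1 = 1, A_2 = 4, A_3 = 4, A_4 = 3, A_5 = 3. Minimum distance d = 1.

Enumerate all 2^4 = 16 messages m ∈ F_2^4.
For each, compute codeword c = mG in F_2^8, then tally its weight.
  m = 0000 → c = 00000000, weight = 0.
  m = 1000 → c = 00101111, weight = 5.
  m = 0100 → c = 00001011, weight = 3.
  m = 1100 → c = 00100100, weight = 2.
  m = 0010 → c = 01101101, weight = 5.
  m = 1010 → c = 01000010, weight = 2.
  m = 0110 → c = 01100110, weight = 4.
  m = 1110 → c = 01001001, weight = 3.
  m = 0001 → c = 00100111, weight = 4.
  m = 1001 → c = 00001000, weight = 1.
  m = 0101 → c = 00101100, weight = 3.
  m = 1101 → c = 00000011, weight = 2.
  m = 0011 → c = 01001010, weight = 3.
  m = 1011 → c = 01100101, weight = 4.
  m = 0111 → c = 01000001, weight = 2.
  m = 1111 → c = 01101110, weight = 5.
Tally weights:
  weight 0: 1 codewords.
  weight 1: 1 codewords.
  weight 2: 4 codewords.
  weight 3: 4 codewords.
  weight 4: 3 codewords.
  weight 5: 3 codewords.
Minimum distance d = smallest w > 0 with A_w > 0 = 1.
Sanity: Σ A_w = 16 = 2^4 = 16 ✓.


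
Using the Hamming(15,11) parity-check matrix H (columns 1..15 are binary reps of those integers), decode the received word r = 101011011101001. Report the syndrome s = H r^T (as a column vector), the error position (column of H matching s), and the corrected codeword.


s = (1, 0, 0, 1)^T, error position = 9, corrected codeword c = 101011010101001

Compute s = H r^T mod 2 one row at a time:
  s_1 = 1 + 1 + 1 + 0 + 1 + 0 + 0 + 1 = 5 ≡ 1 (mod 2).
  s_2 = 0 + 1 + 1 + 0 + 1 + 0 + 0 + 1 = 4 ≡ 0 (mod 2).
  s_3 = 0 + 1 + 1 + 0 + 1 + 0 + 0 + 1 = 4 ≡ 0 (mod 2).
  s_4 = 1 + 1 + 1 + 0 + 1 + 0 + 0 + 1 = 5 ≡ 1 (mod 2).
s = (1, 0, 0, 1)^T — this equals column 9 of H (binary 1001), so error is at position 9.
Correct: flip bit 9 of r = 101011011101001 to get c = 101011010101001.


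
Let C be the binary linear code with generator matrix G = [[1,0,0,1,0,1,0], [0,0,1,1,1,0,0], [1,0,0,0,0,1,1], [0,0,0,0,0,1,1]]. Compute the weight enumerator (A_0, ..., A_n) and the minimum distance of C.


Weight distribution: A_0 = 1, A_1 = 1, A_2 = 3, A_3 = 6, A_4 = 3, A_5 = 1, A_6 = 1. Minimum distance d = 1.

Enumerate all 2^4 = 16 messages m ∈ F_2^4.
For each, compute codeword c = mG in F_2^7, then tally its weight.
  m = 0000 → c = 0000000, weight = 0.
  m = 1000 → c = 1001010, weight = 3.
  m = 0100 → c = 0011100, weight = 3.
  m = 1100 → c = 1010110, weight = 4.
  m = 0010 → c = 1000011, weight = 3.
  m = 1010 → c = 0001001, weight = 2.
  m = 0110 → c = 1011111, weight = 6.
  m = 1110 → c = 0010101, weight = 3.
  m = 0001 → c = 0000011, weight = 2.
  m = 1001 → c = 1001001, weight = 3.
  m = 0101 → c = 0011111, weight = 5.
  m = 1101 → c = 1010101, weight = 4.
  m = 0011 → c = 1000000, weight = 1.
  m = 1011 → c = 0001010, weight = 2.
  m = 0111 → c = 1011100, weight = 4.
  m = 1111 → c = 0010110, weight = 3.
Tally weights:
  weight 0: 1 codewords.
  weight 1: 1 codewords.
  weight 2: 3 codewords.
  weight 3: 6 codewords.
  weight 4: 3 codewords.
  weight 5: 1 codewords.
  weight 6: 1 codewords.
Minimum distance d = smallest w > 0 with A_w > 0 = 1.
Sanity: Σ A_w = 16 = 2^4 = 16 ✓.


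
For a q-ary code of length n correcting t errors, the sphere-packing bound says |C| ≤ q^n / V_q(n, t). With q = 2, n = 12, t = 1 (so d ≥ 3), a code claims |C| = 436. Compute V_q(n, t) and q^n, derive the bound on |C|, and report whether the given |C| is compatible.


V_q(n, t) = 13, q^n = 4096, Hamming bound = 315, |C| = 436 > bound (violated).

Step 1: Compute V_q(n, t) = Σ_{j=0}^1 C(n, j) (q−1)^j.
  j = 0: C(12,0)·(1)^0 = 1·1 = 1.
  j = 1: C(12,1)·(1)^1 = 12·1 = 12.
  V_q(n, t) = 1 + 12 = 13.
Step 2: q^n = 2^12 = 4096.
Step 3: Hamming bound ⌊q^n / V_q(n,t)⌋ = ⌊4096/13⌋ = 315.
Step 4: Compare |C| = 436 to 315: violated.
The claimed |C| lies above the Hamming bound, so no 2-ary code of length 12 with d ≥ 3 can have 436 codewords.


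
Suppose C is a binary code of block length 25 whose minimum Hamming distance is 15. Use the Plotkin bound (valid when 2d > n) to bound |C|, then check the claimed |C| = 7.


Plotkin bound M ≤ 6; given |C| = 7 > bound (violated).

Check applicability: 2d = 30, n = 25.
2d − n = 5 > 0, so Plotkin applies.
Compute d/(2d−n) = 15/5 ≈ 3.0000.
⌊d/(2d−n)⌋ = 3.
Plotkin bound: M ≤ 2·3 = 6.
Given |C| = 7, check: VIOLATED.
This |C| is above the Plotkin bound, so no binary code with n = 25, d = 15 and 7 codewords exists.


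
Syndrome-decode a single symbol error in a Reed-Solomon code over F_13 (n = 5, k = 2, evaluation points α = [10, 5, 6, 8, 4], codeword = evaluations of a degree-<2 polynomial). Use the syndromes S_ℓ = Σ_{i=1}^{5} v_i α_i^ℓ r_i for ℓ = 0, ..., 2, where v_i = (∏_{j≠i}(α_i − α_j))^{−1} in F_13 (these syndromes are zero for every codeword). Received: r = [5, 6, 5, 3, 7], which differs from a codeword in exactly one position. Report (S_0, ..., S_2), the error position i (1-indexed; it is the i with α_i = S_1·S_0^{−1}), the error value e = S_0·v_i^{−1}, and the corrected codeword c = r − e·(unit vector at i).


S = (5, 11, 6), error at position 1, error magnitude e = 4, c = [1, 6, 5, 3, 7].

Step 1: column multipliers v_i = (∏_{j≠i}(α_i − α_j))^{−1} mod 13.
  i = 1 (α = 10): (10−5)(10−6)(10−8)(10−4) = 5·4·2·6 = 240 ≡ 6, so v_1 = 6^{−1} = 11 (mod 13).
  i = 2 (α = 5): (5−10)(5−6)(5−8)(5−4) = (−5)·(−1)·(−3)·1 = −15 ≡ 11, so v_2 = 11^{−1} = 6 (mod 13).
  i = 3 (α = 6): (6−10)(6−5)(6−8)(6−4) = (−4)·1·(−2)·2 = 16 ≡ 3, so v_3 = 3^{−1} = 9 (mod 13).
  i = 4 (α = 8): (8−10)(8−5)(8−6)(8−4) = (−2)·3·2·4 = −48 ≡ 4, so v_4 = 4^{−1} = 10 (mod 13).
  i = 5 (α = 4): (4−10)(4−5)(4−6)(4−8) = (−6)·(−1)·(−2)·(−4) = 48 ≡ 9, so v_5 = 9^{−1} = 3 (mod 13).
  v = [11, 6, 9, 10, 3].
Step 2: syndromes of r = [5, 6, 5, 3, 7] (all sums mod 13).
  S_0 = Σ v_i r_i = 11·5 + 6·6 + 9·5 + 10·3 + 3·7 = 187 ≡ 5.
  S_1 = Σ v_i α_i r_i = 11·10·5 + 6·5·6 + 9·6·5 + 10·8·3 + 3·4·7 = 1324 ≡ 11.
  α_i^2 mod 13 = [9, 12, 10, 12, 3].
  S_2 = Σ v_i α_i^2 r_i = 11·9·5 + 6·12·6 + 9·10·5 + 10·12·3 + 3·3·7 = 1800 ≡ 6.
  S = (5, 11, 6) ≠ 0, so r is not a codeword (an error is present).
Step 3: locate the error. For a single error e at position i, S_ℓ = v_i·e·α_i^ℓ, so α_err = S_1/S_0.
  S_0^{−1} = 5^{−1} = 8 (mod 13), so α_err = 11·8 = 88 ≡ 10 = α_1. Error position i = 1.
  Consistency check: S_2/S_1 = 6·6 = 36 ≡ 10 = α_err ✓ (single-error assumption holds).
Step 4: error magnitude e = S_0/v_1 = S_0·∏_{j≠1}(α_1 − α_j) = 5·6 = 30 ≡ 4 (mod 13).
Step 5: correct position 1: c_1 = r_1 − e = 5 − 4 ≡ 1 (mod 13). Hence c = [1, 6, 5, 3, 7].
  Check: interpolating c through the α_i gives m(x) = 11 + 12·x (degree < 2) with m(α_i) = c_i for every i, so c is indeed a codeword.


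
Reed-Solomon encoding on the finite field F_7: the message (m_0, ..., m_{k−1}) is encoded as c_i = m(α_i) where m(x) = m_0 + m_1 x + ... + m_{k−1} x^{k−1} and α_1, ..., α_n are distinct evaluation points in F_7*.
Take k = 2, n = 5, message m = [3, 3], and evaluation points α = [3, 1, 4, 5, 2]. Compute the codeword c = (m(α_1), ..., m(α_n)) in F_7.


c = [5, 6, 1, 4, 2]

Message polynomial: m(x) = 3 + 3·x (mod 7).
For each evaluation point α_i, compute m(α_i) mod 7:
  α_1 = 3: Horner steps 3 → 5, so m(3) = 5.
  α_2 = 1: Horner steps 3 → 6, so m(1) = 6.
  α_3 = 4: Horner steps 3 → 1, so m(4) = 1.
  α_4 = 5: Horner steps 3 → 4, so m(5) = 4.
  α_5 = 2: Horner steps 3 → 2, so m(2) = 2.
Codeword c = [5, 6, 1, 4, 2] ∈ F_7^5.


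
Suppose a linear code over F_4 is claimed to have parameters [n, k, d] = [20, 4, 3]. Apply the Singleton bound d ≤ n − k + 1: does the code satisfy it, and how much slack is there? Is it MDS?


Singleton RHS = n − k + 1 = 17, slack = 14, bound satisfied, not MDS.

Singleton bound: d ≤ n − k + 1.
Here n = 20, k = 4, so n − k + 1 = 17.
Given d = 3, check d ≤ 17: YES.
Slack = (n − k + 1) − d = 14.
The code is NOT MDS (slack = 14 > 0).
Description: the claimed parameters are [20, 4, 3]_4; such a code would be non-MDS.


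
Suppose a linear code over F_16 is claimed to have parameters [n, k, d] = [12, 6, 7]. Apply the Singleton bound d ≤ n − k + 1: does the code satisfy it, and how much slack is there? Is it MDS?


Singleton RHS = n − k + 1 = 7, slack = 0, bound satisfied, MDS.

Singleton bound: d ≤ n − k + 1.
Here n = 12, k = 6, so n − k + 1 = 7.
Given d = 7, check d ≤ 7: YES.
Slack = (n − k + 1) − d = 0.
The code is MDS (slack = 0).
Description: the claimed parameters are [12, 6, 7]_16; such a code would be MDS (meets Singleton bound).


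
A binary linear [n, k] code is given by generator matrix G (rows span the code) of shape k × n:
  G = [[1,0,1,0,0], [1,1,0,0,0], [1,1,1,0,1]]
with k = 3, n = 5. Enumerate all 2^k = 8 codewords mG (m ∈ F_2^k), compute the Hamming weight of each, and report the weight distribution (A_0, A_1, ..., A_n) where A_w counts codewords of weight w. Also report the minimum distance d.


Weight distribution: A_0 = 1, A_2 = 6, A_4 = 1. Minimum distance d = 2.

Enumerate all 2^3 = 8 messages m ∈ F_2^3.
For each, compute codeword c = mG in F_2^5, then tally its weight.
  m = 000 → c = 00000, weight = 0.
  m = 100 → c = 10100, weight = 2.
  m = 010 → c = 11000, weight = 2.
  m = 110 → c = 01100, weight = 2.
  m = 001 → c = 11101, weight = 4.
  m = 101 → c = 01001, weight = 2.
  m = 011 → c = 00101, weight = 2.
  m = 111 → c = 10001, weight = 2.
Tally weights:
  weight 0: 1 codewords.
  weight 2: 6 codewords.
  weight 4: 1 codewords.
Minimum distance d = smallest w > 0 with A_w > 0 = 2.
Sanity: Σ A_w = 8 = 2^3 = 8 ✓.


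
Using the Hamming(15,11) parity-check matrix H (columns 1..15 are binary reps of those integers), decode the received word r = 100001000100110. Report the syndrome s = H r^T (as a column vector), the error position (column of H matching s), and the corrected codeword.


s = (1, 1, 1, 0)^T, error position = 14, corrected codeword c = 100001000100100

Compute s = H r^T mod 2 one row at a time:
  s_1 = 0 + 0 + 1 + 0 + 0 + 1 + 1 + 0 = 3 ≡ 1 (mod 2).
  s_2 = 0 + 0 + 1 + 0 + 0 + 1 + 1 + 0 = 3 ≡ 1 (mod 2).
  s_3 = 0 + 0 + 1 + 0 + 1 + 0 + 1 + 0 = 3 ≡ 1 (mod 2).
  s_4 = 1 + 0 + 0 + 0 + 0 + 0 + 1 + 0 = 2 ≡ 0 (mod 2).
s = (1, 1, 1, 0)^T — this equals column 14 of H (binary 1110), so error is at position 14.
Correct: flip bit 14 of r = 100001000100110 to get c = 100001000100100.


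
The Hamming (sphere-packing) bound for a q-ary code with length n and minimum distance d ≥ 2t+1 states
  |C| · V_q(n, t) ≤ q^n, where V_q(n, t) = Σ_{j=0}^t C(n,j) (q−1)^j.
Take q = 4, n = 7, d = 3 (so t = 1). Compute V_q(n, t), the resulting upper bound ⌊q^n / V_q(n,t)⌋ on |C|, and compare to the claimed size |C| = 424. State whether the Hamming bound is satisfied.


V_q(n, t) = 22, q^n = 16384, Hamming bound = 744, |C| = 424 ≤ bound (satisfied).

Step 1: Compute V_q(n, t) = Σ_{j=0}^1 C(n, j) (q−1)^j.
  j = 0: C(7,0)·(3)^0 = 1·1 = 1.
  j = 1: C(7,1)·(3)^1 = 7·3 = 21.
  V_q(n, t) = 1 + 21 = 22.
Step 2: q^n = 4^7 = 16384.
Step 3: Hamming bound ⌊q^n / V_q(n,t)⌋ = ⌊16384/22⌋ = 744.
Step 4: Compare |C| = 424 to 744: satisfied.
The claimed |C| lies below the Hamming bound.


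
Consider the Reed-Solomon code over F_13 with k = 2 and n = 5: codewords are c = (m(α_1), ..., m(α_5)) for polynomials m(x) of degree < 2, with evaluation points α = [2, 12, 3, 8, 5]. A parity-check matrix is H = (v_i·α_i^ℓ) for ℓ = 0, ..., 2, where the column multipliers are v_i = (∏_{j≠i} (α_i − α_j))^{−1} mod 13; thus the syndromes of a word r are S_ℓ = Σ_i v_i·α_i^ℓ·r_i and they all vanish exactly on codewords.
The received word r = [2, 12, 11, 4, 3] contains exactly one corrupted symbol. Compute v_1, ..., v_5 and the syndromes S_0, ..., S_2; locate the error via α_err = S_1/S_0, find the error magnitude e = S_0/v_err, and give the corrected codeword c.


S = (1, 12, 1), error at position 2, error magnitude e = 11, c = [2, 1, 11, 4, 3].

Step 1: column multipliers v_i = (∏_{j≠i}(α_i − α_j))^{−1} mod 13.
  i = 1 (α = 2): (2−12)(2−3)(2−8)(2−5) = (−10)·(−1)·(−6)·(−3) = 180 ≡ 11, so v_1 = 11^{−1} = 6 (mod 13).
  i = 2 (α = 12): (12−2)(12−3)(12−8)(12−5) = 10·9·4·7 = 2520 ≡ 11, so v_2 = 11^{−1} = 6 (mod 13).
  i = 3 (α = 3): (3−2)(3−12)(3−8)(3−5) = 1·(−9)·(−5)·(−2) = −90 ≡ 1, so v_3 = 1^{−1} = 1 (mod 13).
  i = 4 (α = 8): (8−2)(8−12)(8−3)(8−5) = 6·(−4)·5·3 = −360 ≡ 4, so v_4 = 4^{−1} = 10 (mod 13).
  i = 5 (α = 5): (5−2)(5−12)(5−3)(5−8) = 3·(−7)·2·(−3) = 126 ≡ 9, so v_5 = 9^{−1} = 3 (mod 13).
  v = [6, 6, 1, 10, 3].
Step 2: syndromes of r = [2, 12, 11, 4, 3] (all sums mod 13).
  S_0 = Σ v_i r_i = 6·2 + 6·12 + 1·11 + 10·4 + 3·3 = 144 ≡ 1.
  S_1 = Σ v_i α_i r_i = 6·2·2 + 6·12·12 + 1·3·11 + 10·8·4 + 3·5·3 = 1286 ≡ 12.
  α_i^2 mod 13 = [4, 1, 9, 12, 12].
  S_2 = Σ v_i α_i^2 r_i = 6·4·2 + 6·1·12 + 1·9·11 + 10·12·4 + 3·12·3 = 807 ≡ 1.
  S = (1, 12, 1) ≠ 0, so r is not a codeword (an error is present).
Step 3: locate the error. For a single error e at position i, S_ℓ = v_i·e·α_i^ℓ, so α_err = S_1/S_0.
  S_0^{−1} = 1^{−1} = 1 (mod 13), so α_err = 12·1 = 12 ≡ 12 = α_2. Error position i = 2.
  Consistency check: S_2/S_1 = 1·12 = 12 ≡ 12 = α_err ✓ (single-error assumption holds).
Step 4: error magnitude e = S_0/v_2 = S_0·∏_{j≠2}(α_2 − α_j) = 1·11 = 11 ≡ 11 (mod 13).
Step 5: correct position 2: c_2 = r_2 − e = 12 − 11 ≡ 1 (mod 13). Hence c = [2, 1, 11, 4, 3].
  Check: interpolating c through the α_i gives m(x) = 10 + 9·x (degree < 2) with m(α_i) = c_i for every i, so c is indeed a codeword.


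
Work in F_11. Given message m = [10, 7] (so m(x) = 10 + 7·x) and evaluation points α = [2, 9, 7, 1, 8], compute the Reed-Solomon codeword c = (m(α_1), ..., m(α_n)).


c = [2, 7, 4, 6, 0]

Message polynomial: m(x) = 10 + 7·x (mod 11).
For each evaluation point α_i, compute m(α_i) mod 11:
  α_1 = 2: Horner steps 7 → 2, so m(2) = 2.
  α_2 = 9: Horner steps 7 → 7, so m(9) = 7.
  α_3 = 7: Horner steps 7 → 4, so m(7) = 4.
  α_4 = 1: Horner steps 7 → 6, so m(1) = 6.
  α_5 = 8: Horner steps 7 → 0, so m(8) = 0.
Codeword c = [2, 7, 4, 6, 0] ∈ F_11^5.


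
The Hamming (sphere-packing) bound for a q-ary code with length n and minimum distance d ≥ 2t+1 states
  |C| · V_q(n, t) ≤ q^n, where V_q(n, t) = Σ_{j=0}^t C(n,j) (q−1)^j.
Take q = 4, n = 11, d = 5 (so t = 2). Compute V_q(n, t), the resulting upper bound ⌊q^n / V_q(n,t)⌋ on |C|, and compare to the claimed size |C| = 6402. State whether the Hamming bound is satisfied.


V_q(n, t) = 529, q^n = 4194304, Hamming bound = 7928, |C| = 6402 ≤ bound (satisfied).

Step 1: Compute V_q(n, t) = Σ_{j=0}^2 C(n, j) (q−1)^j.
  j = 0: C(11,0)·(3)^0 = 1·1 = 1.
  j = 1: C(11,1)·(3)^1 = 11·3 = 33.
  j = 2: C(11,2)·(3)^2 = 55·9 = 495.
  V_q(n, t) = 1 + 33 + 495 = 529.
Step 2: q^n = 4^11 = 4194304.
Step 3: Hamming bound ⌊q^n / V_q(n,t)⌋ = ⌊4194304/529⌋ = 7928.
Step 4: Compare |C| = 6402 to 7928: satisfied.
The claimed |C| lies below the Hamming bound.


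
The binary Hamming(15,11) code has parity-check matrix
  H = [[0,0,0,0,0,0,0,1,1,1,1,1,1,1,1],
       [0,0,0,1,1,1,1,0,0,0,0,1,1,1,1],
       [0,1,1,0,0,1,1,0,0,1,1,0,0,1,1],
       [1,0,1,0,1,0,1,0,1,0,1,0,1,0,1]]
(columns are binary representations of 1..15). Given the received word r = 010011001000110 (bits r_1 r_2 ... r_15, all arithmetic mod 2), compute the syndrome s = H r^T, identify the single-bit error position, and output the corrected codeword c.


s = (1, 0, 1, 1)^T, error position = 11, corrected codeword c = 010011001010110

Compute s = H r^T mod 2 one row at a time:
  s_1 = 0 + 1 + 0 + 0 + 0 + 1 + 1 + 0 = 3 ≡ 1 (mod 2).
  s_2 = 0 + 1 + 1 + 0 + 0 + 1 + 1 + 0 = 4 ≡ 0 (mod 2).
  s_3 = 1 + 0 + 1 + 0 + 0 + 0 + 1 + 0 = 3 ≡ 1 (mod 2).
  s_4 = 0 + 0 + 1 + 0 + 1 + 0 + 1 + 0 = 3 ≡ 1 (mod 2).
s = (1, 0, 1, 1)^T — this equals column 11 of H (binary 1011), so error is at position 11.
Correct: flip bit 11 of r = 010011001000110 to get c = 010011001010110.


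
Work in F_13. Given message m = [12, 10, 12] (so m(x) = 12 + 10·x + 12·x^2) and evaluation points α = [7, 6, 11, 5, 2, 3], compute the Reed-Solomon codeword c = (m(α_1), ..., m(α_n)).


c = [7, 10, 1, 11, 2, 7]

Message polynomial: m(x) = 12 + 10·x + 12·x^2 (mod 13).
For each evaluation point α_i, compute m(α_i) mod 13:
  α_1 = 7: Horner steps 12 → 3 → 7, so m(7) = 7.
  α_2 = 6: Horner steps 12 → 4 → 10, so m(6) = 10.
  α_3 = 11: Horner steps 12 → 12 → 1, so m(11) = 1.
  α_4 = 5: Horner steps 12 → 5 → 11, so m(5) = 11.
  α_5 = 2: Horner steps 12 → 8 → 2, so m(2) = 2.
  α_6 = 3: Horner steps 12 → 7 → 7, so m(3) = 7.
Codeword c = [7, 10, 1, 11, 2, 7] ∈ F_13^6.


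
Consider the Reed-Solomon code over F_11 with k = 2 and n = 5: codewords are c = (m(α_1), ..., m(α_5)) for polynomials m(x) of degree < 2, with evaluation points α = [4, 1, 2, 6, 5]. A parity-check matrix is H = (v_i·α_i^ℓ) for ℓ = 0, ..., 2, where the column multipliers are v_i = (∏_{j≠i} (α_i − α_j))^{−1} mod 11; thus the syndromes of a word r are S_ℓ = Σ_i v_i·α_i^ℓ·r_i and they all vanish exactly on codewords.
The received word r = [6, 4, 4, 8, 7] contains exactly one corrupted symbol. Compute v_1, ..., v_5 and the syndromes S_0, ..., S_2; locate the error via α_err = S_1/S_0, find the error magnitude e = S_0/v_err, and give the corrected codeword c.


S = (9, 9, 9), error at position 2, error magnitude e = 1, c = [6, 3, 4, 8, 7].

Step 1: column multipliers v_i = (∏_{j≠i}(α_i − α_j))^{−1} mod 11.
  i = 1 (α = 4): (4−1)(4−2)(4−6)(4−5) = 3·2·(−2)·(−1) = 12 ≡ 1, so v_1 = 1^{−1} = 1 (mod 11).
  i = 2 (α = 1): (1−4)(1−2)(1−6)(1−5) = (−3)·(−1)·(−5)·(−4) = 60 ≡ 5, so v_2 = 5^{−1} = 9 (mod 11).
  i = 3 (α = 2): (2−4)(2−1)(2−6)(2−5) = (−2)·1·(−4)·(−3) = −24 ≡ 9, so v_3 = 9^{−1} = 5 (mod 11).
  i = 4 (α = 6): (6−4)(6−1)(6−2)(6−5) = 2·5·4·1 = 40 ≡ 7, so v_4 = 7^{−1} = 8 (mod 11).
  i = 5 (α = 5): (5−4)(5−1)(5−2)(5−6) = 1·4·3·(−1) = −12 ≡ 10, so v_5 = 10^{−1} = 10 (mod 11).
  v = [1, 9, 5, 8, 10].
Step 2: syndromes of r = [6, 4, 4, 8, 7] (all sums mod 11).
  S_0 = Σ v_i r_i = 1·6 + 9·4 + 5·4 + 8·8 + 10·7 = 196 ≡ 9.
  S_1 = Σ v_i α_i r_i = 1·4·6 + 9·1·4 + 5·2·4 + 8·6·8 + 10·5·7 = 834 ≡ 9.
  α_i^2 mod 11 = [5, 1, 4, 3, 3].
  S_2 = Σ v_i α_i^2 r_i = 1·5·6 + 9·1·4 + 5·4·4 + 8·3·8 + 10·3·7 = 548 ≡ 9.
  S = (9, 9, 9) ≠ 0, so r is not a codeword (an error is present).
Step 3: locate the error. For a single error e at position i, S_ℓ = v_i·e·α_i^ℓ, so α_err = S_1/S_0.
  S_0^{−1} = 9^{−1} = 5 (mod 11), so α_err = 9·5 = 45 ≡ 1 = α_2. Error position i = 2.
  Consistency check: S_2/S_1 = 9·5 = 45 ≡ 1 = α_err ✓ (single-error assumption holds).
Step 4: error magnitude e = S_0/v_2 = S_0·∏_{j≠2}(α_2 − α_j) = 9·5 = 45 ≡ 1 (mod 11).
Step 5: correct position 2: c_2 = r_2 − e = 4 − 1 ≡ 3 (mod 11). Hence c = [6, 3, 4, 8, 7].
  Check: interpolating c through the α_i gives m(x) = 2 + 1·x (degree < 2) with m(α_i) = c_i for every i, so c is indeed a codeword.


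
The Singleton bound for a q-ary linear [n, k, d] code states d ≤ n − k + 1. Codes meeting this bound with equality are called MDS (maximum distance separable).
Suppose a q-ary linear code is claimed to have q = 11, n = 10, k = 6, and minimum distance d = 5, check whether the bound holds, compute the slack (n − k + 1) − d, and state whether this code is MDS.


Singleton RHS = n − k + 1 = 5, slack = 0, bound satisfied, MDS.

Singleton bound: d ≤ n − k + 1.
Here n = 10, k = 6, so n − k + 1 = 5.
Given d = 5, check d ≤ 5: YES.
Slack = (n − k + 1) − d = 0.
The code is MDS (slack = 0).
Description: the claimed parameters are [10, 6, 5]_11; such a code would be MDS (meets Singleton bound).


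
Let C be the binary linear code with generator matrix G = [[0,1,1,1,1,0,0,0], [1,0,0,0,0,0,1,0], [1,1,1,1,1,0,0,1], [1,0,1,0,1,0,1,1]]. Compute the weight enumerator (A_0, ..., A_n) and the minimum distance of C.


Weight distribution: A_0 = 1, A_2 = 3, A_3 = 6, A_4 = 1, A_5 = 2, A_6 = 3. Minimum distance d = 2.

Enumerate all 2^4 = 16 messages m ∈ F_2^4.
For each, compute codeword c = mG in F_2^8, then tally its weight.
  m = 0000 → c = 00000000, weight = 0.
  m = 1000 → c = 01111000, weight = 4.
  m = 0100 → c = 10000010, weight = 2.
  m = 1100 → c = 11111010, weight = 6.
  m = 0010 → c = 11111001, weight = 6.
  m = 1010 → c = 10000001, weight = 2.
  m = 0110 → c = 01111011, weight = 6.
  m = 1110 → c = 00000011, weight = 2.
  m = 0001 → c = 10101011, weight = 5.
  m = 1001 → c = 11010011, weight = 5.
  m = 0101 → c = 00101001, weight = 3.
  m = 1101 → c = 01010001, weight = 3.
  m = 0011 → c = 01010010, weight = 3.
  m = 1011 → c = 00101010, weight = 3.
  m = 0111 → c = 11010000, weight = 3.
  m = 1111 → c = 10101000, weight = 3.
Tally weights:
  weight 0: 1 codewords.
  weight 2: 3 codewords.
  weight 3: 6 codewords.
  weight 4: 1 codewords.
  weight 5: 2 codewords.
  weight 6: 3 codewords.
Minimum distance d = smallest w > 0 with A_w > 0 = 2.
Sanity: Σ A_w = 16 = 2^4 = 16 ✓.


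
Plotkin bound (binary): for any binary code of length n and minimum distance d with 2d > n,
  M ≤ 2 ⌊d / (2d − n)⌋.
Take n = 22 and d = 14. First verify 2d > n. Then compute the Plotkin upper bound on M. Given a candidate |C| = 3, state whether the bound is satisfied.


Plotkin bound M ≤ 4; given |C| = 3 ≤ bound (satisfied).

Check applicability: 2d = 28, n = 22.
2d − n = 6 > 0, so Plotkin applies.
Compute d/(2d−n) = 14/6 ≈ 2.3333.
⌊d/(2d−n)⌋ = 2.
Plotkin bound: M ≤ 2·2 = 4.
Given |C| = 3, check: satisfied.
This |C| is below the Plotkin bound.


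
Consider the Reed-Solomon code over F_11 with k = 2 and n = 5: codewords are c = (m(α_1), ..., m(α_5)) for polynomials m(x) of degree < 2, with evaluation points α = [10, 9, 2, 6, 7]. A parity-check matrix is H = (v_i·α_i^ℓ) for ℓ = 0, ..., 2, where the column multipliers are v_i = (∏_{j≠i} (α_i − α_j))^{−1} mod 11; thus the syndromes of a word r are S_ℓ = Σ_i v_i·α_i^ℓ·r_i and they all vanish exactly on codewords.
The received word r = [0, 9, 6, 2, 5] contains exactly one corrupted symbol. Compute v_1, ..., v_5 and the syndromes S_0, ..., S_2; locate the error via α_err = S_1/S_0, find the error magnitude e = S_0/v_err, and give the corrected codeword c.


S = (3, 7, 9), error at position 4, error magnitude e = 10, c = [0, 9, 6, 3, 5].

Step 1: column multipliers v_i = (∏_{j≠i}(α_i − α_j))^{−1} mod 11.
  i = 1 (α = 10): (10−9)(10−2)(10−6)(10−7) = 1·8·4·3 = 96 ≡ 8, so v_1 = 8^{−1} = 7 (mod 11).
  i = 2 (α = 9): (9−10)(9−2)(9−6)(9−7) = (−1)·7·3·2 = −42 ≡ 2, so v_2 = 2^{−1} = 6 (mod 11).
  i = 3 (α = 2): (2−10)(2−9)(2−6)(2−7) = (−8)·(−7)·(−4)·(−5) = 1120 ≡ 9, so v_3 = 9^{−1} = 5 (mod 11).
  i = 4 (α = 6): (6−10)(6−9)(6−2)(6−7) = (−4)·(−3)·4·(−1) = −48 ≡ 7, so v_4 = 7^{−1} = 8 (mod 11).
  i = 5 (α = 7): (7−10)(7−9)(7−2)(7−6) = (−3)·(−2)·5·1 = 30 ≡ 8, so v_5 = 8^{−1} = 7 (mod 11).
  v = [7, 6, 5, 8, 7].
Step 2: syndromes of r = [0, 9, 6, 2, 5] (all sums mod 11).
  S_0 = Σ v_i r_i = 7·0 + 6·9 + 5·6 + 8·2 + 7·5 = 135 ≡ 3.
  S_1 = Σ v_i α_i r_i = 7·10·0 + 6·9·9 + 5·2·6 + 8·6·2 + 7·7·5 = 887 ≡ 7.
  α_i^2 mod 11 = [1, 4, 4, 3, 5].
  S_2 = Σ v_i α_i^2 r_i = 7·1·0 + 6·4·9 + 5·4·6 + 8·3·2 + 7·5·5 = 559 ≡ 9.
  S = (3, 7, 9) ≠ 0, so r is not a codeword (an error is present).
Step 3: locate the error. For a single error e at position i, S_ℓ = v_i·e·α_i^ℓ, so α_err = S_1/S_0.
  S_0^{−1} = 3^{−1} = 4 (mod 11), so α_err = 7·4 = 28 ≡ 6 = α_4. Error position i = 4.
  Consistency check: S_2/S_1 = 9·8 = 72 ≡ 6 = α_err ✓ (single-error assumption holds).
Step 4: error magnitude e = S_0/v_4 = S_0·∏_{j≠4}(α_4 − α_j) = 3·7 = 21 ≡ 10 (mod 11).
Step 5: correct position 4: c_4 = r_4 − e = 2 − 10 ≡ 3 (mod 11). Hence c = [0, 9, 6, 3, 5].
  Check: interpolating c through the α_i gives m(x) = 2 + 2·x (degree < 2) with m(α_i) = c_i for every i, so c is indeed a codeword.


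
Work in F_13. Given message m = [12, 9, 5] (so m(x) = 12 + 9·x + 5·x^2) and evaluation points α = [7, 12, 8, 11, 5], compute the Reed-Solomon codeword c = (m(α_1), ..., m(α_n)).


c = [8, 8, 1, 1, 0]

Message polynomial: m(x) = 12 + 9·x + 5·x^2 (mod 13).
For each evaluation point α_i, compute m(α_i) mod 13:
  α_1 = 7: Horner steps 5 → 5 → 8, so m(7) = 8.
  α_2 = 12: Horner steps 5 → 4 → 8, so m(12) = 8.
  α_3 = 8: Horner steps 5 → 10 → 1, so m(8) = 1.
  α_4 = 11: Horner steps 5 → 12 → 1, so m(11) = 1.
  α_5 = 5: Horner steps 5 → 8 → 0, so m(5) = 0.
Codeword c = [8, 8, 1, 1, 0] ∈ F_13^5.


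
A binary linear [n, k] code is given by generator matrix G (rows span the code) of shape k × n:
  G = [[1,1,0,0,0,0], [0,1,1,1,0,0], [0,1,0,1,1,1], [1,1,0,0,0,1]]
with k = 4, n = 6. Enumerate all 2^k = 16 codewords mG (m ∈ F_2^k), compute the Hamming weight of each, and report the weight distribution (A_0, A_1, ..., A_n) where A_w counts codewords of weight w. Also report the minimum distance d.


Weight distribution: A_0 = 1, A_1 = 1, A_2 = 2, A_3 = 6, A_4 = 5, A_5 = 1. Minimum distance d = 1.

Enumerate all 2^4 = 16 messages m ∈ F_2^4.
For each, compute codeword c = mG in F_2^6, then tally its weight.
  m = 0000 → c = 000000, weight = 0.
  m = 1000 → c = 110000, weight = 2.
  m = 0100 → c = 011100, weight = 3.
  m = 1100 → c = 101100, weight = 3.
  m = 0010 → c = 010111, weight = 4.
  m = 1010 → c = 100111, weight = 4.
  m = 0110 → c = 001011, weight = 3.
  m = 1110 → c = 111011, weight = 5.
  m = 0001 → c = 110001, weight = 3.
  m = 1001 → c = 000001, weight = 1.
  m = 0101 → c = 101101, weight = 4.
  m = 1101 → c = 011101, weight = 4.
  m = 0011 → c = 100110, weight = 3.
  m = 1011 → c = 010110, weight = 3.
  m = 0111 → c = 111010, weight = 4.
  m = 1111 → c = 001010, weight = 2.
Tally weights:
  weight 0: 1 codewords.
  weight 1: 1 codewords.
  weight 2: 2 codewords.
  weight 3: 6 codewords.
  weight 4: 5 codewords.
  weight 5: 1 codewords.
Minimum distance d = smallest w > 0 with A_w > 0 = 1.
Sanity: Σ A_w = 16 = 2^4 = 16 ✓.
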